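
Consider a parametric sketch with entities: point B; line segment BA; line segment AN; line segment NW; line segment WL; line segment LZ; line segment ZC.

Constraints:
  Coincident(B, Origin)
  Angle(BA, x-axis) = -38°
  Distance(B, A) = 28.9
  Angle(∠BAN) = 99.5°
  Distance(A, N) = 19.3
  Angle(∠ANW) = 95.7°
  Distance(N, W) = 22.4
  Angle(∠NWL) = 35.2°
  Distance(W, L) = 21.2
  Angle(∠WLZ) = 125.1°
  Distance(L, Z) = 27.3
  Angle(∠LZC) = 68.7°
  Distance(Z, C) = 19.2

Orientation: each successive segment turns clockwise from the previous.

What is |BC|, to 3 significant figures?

51.2

B is at the origin; BA runs at -38.0° with length 28.9, so A = (22.8, -17.8). ∠BAN = 99.5° gives AN at -118° from the x-axis; with |AN| = 19.3, N = (13.6, -34.8). ∠ANW = 95.7° gives NW at 157° from the x-axis; with |NW| = 22.4, W = (-7.09, -26.1). ∠NWL = 35.2° gives WL at 12.4° from the x-axis; with |WL| = 21.2, L = (13.6, -21.5). ∠WLZ = 125.1° gives LZ at -42.5° from the x-axis; with |LZ| = 27.3, Z = (33.7, -40.0). ∠LZC = 68.7° gives ZC at -154° from the x-axis; with |ZC| = 19.2, C = (16.5, -48.4). Then |BC| = |C − B| = 51.2.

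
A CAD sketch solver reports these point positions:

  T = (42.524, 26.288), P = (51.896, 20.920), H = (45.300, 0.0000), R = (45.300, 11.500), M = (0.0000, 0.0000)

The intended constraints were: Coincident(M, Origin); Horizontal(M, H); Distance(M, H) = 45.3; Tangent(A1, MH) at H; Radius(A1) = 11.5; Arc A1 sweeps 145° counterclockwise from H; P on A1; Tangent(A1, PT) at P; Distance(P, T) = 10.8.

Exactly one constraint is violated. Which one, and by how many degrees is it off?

Tangent(A1, PT) at P — off by 5.20°.

M = (0.00, 0.00) ✓; M.y = 0.00, H.y = 0.00 ✓; |MH| = 45.30 ✓; ∠(RH, HM) = 90.00° ✓; |RH| = 11.50 ✓; bearing(R→P) − bearing(R→H) = 145.0° ✓; |RP| = 11.50 ✓; ∠(RP, PT) = 84.80° ✗; |PT| = 10.80 ✓.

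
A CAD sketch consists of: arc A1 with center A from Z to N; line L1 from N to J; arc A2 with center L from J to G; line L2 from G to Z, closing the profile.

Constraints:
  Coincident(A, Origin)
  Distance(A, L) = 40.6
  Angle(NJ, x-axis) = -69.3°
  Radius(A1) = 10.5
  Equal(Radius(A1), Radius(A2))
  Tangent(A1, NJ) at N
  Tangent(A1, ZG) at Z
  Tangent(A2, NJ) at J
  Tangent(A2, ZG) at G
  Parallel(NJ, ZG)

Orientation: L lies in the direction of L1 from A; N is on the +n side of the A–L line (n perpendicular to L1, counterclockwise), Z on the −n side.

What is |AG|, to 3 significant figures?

41.9

The slot axis is L1's direction at -69.3°, so u = (cos -69.3°, sin -69.3°) = (0.353, -0.935) and n = (−sin -69.3°, cos -69.3°) = (0.935, 0.353). A is at the origin and L lies 40.6 along u from A, so L = 40.6·u = (14.4, -38.0). Tangency of A1 to both parallel lines with radius 10.5 puts N and Z at A ± 10.5·n: N = (9.82, 3.71), Z = (-9.82, -3.71). Equal radii place J and G the same way about L: J = L + 10.5·n = (24.2, -34.3), G = L − 10.5·n = (4.53, -41.7). Then |AG| = |G − A| = 41.9.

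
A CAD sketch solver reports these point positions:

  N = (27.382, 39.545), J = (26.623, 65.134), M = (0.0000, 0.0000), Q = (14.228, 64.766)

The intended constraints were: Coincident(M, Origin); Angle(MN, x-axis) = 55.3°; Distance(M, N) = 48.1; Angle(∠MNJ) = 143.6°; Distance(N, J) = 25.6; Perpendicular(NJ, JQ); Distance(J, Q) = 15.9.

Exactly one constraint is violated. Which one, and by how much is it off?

Distance(J, Q) = 15.9 — off by 3.50.

M = (0.00, 0.00) ✓; MN at 55.30° ✓; |MN| = 48.10 ✓; ∠MNJ = 143.6° ✓; |NJ| = 25.60 ✓; ∠(NJ, JQ) = 90.00° ✓; |JQ| = 12.40 ✗.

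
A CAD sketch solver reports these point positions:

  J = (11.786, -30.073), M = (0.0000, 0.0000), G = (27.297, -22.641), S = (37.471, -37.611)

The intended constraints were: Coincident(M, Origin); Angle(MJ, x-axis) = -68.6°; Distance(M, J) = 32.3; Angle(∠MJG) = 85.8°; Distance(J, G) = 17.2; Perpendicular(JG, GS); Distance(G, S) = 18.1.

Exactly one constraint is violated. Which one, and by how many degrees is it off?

Perpendicular(JG, GS) — off by 8.60°.

M = (0.00, 0.00) ✓; MJ at -68.60° ✓; |MJ| = 32.30 ✓; ∠MJG = 85.80° ✓; |JG| = 17.20 ✓; ∠(JG, GS) = 81.40° ✗; |GS| = 18.10 ✓.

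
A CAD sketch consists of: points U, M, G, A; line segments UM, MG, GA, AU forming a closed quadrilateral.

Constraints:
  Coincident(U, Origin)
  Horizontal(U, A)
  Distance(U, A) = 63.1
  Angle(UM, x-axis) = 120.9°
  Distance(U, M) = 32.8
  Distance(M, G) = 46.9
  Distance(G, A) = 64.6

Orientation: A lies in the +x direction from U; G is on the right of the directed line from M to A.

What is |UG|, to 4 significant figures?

15.48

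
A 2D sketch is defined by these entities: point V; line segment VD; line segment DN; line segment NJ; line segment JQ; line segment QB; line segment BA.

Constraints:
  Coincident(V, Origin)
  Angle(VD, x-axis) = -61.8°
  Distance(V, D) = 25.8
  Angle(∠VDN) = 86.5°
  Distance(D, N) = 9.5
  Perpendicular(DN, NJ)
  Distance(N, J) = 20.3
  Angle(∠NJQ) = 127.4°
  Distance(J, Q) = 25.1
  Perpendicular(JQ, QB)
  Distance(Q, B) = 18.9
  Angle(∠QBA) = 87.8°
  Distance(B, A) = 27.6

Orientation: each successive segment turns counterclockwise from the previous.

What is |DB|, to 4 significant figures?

30.03

V is at the origin; VD runs at -61.8° with length 25.8, so D = (12.19, -22.74). ∠VDN = 86.5° gives DN at 31.70° from the x-axis; with |DN| = 9.5, N = (20.27, -17.75). DN is perpendicular to NJ, so NJ runs at 121.7°; with |NJ| = 20.3, J = (9.607, -0.4742). ∠NJQ = 127.4° gives JQ at 174.3° from the x-axis; with |JQ| = 25.1, Q = (-15.37, 2.019). The perpendicularity gives QB at right angles to JQ, so QB runs at -95.70°; with |QB| = 18.9, B = (-17.25, -16.79). Then |DB| = |B − D| = 30.03.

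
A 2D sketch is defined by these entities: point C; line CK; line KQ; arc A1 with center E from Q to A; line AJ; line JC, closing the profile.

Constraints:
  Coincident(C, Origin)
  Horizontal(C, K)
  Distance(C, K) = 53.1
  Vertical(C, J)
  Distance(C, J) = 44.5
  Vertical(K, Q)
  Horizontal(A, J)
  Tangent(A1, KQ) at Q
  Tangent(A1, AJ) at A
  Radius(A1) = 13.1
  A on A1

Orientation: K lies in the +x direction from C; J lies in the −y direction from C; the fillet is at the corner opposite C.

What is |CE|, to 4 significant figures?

50.85

C is at the origin; C and K share the same y with |CK| = 53.1 and K on the +x side, so K = (53.10, 0.000). C and J share the same x with |CJ| = 44.5 and J on the −y side, so J = (0.000, -44.50). The virtual corner opposite C is at (53.10, -44.50). The tangent condition forces EQ to be normal to KQ and the tangent condition forces EA to be normal to AJ, with radius 13.1, so the center E sits 13.1 in from both sides at E = (40.00, -31.40). Then |CE| = |E − C| = 50.85.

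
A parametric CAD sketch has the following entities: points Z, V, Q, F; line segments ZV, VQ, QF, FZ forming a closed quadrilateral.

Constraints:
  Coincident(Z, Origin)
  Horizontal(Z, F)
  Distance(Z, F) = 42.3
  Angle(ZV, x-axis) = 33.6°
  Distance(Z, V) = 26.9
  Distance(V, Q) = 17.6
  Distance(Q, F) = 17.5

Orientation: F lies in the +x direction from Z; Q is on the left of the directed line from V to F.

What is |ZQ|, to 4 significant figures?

43.44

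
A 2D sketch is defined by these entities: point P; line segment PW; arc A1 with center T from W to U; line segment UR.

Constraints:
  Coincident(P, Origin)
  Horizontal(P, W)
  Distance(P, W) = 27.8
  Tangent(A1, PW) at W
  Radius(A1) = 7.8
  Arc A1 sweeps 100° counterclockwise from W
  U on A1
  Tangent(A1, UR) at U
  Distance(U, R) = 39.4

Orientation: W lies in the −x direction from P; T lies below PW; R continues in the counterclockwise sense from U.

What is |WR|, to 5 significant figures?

47.963

P is at the origin; PW is horizontal with |PW| = 27.8 and W on the −x side, so W = (-27.800, 0.0000). Since A1 is tangent to PW there, TW ⟂ PW, so T = W + (0, -7.8) = (-27.800, -7.8000). On A1, W sits at bearing 90° from T; a 100° counterclockwise sweep puts U at bearing 190°, so U = T + 7.8·(cos 190°, sin 190°) = (-35.482, -9.1545). Since A1 is tangent to UR there, TU ⟂ UR, so UR runs along (−sin 190°, cos 190°); with |UR| = 39.4, R = (-28.640, -47.956). Then |WR| = |R − W| = 47.963.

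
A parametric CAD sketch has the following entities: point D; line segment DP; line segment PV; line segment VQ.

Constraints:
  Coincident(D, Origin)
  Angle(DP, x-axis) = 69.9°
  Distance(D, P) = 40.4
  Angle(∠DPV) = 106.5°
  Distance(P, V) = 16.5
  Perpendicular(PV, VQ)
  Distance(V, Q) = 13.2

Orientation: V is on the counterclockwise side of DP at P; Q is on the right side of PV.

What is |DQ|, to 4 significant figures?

58.99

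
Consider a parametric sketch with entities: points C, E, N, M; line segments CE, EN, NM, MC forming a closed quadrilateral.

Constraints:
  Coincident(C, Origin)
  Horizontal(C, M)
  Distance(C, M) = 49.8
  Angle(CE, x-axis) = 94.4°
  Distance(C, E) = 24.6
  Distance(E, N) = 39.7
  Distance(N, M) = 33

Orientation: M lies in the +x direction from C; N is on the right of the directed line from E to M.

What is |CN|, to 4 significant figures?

20.66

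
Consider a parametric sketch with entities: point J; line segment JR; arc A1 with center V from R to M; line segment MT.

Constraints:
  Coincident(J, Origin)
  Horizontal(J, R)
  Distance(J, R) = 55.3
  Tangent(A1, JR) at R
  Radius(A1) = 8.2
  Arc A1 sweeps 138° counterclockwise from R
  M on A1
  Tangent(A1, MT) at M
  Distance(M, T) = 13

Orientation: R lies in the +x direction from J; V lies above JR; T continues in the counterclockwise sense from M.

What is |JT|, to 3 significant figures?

56.1

J is at the origin; J and R share the same y with |JR| = 55.3 and R on the +x side, so R = (55.3, 0.00). Tangency of A1 to JR means the radius VR is perpendicular to JR, so V = R + (0, 8.2) = (55.3, 8.20). On A1, R sits at bearing -90° from V; a 138° counterclockwise sweep puts M at bearing 48°, so M = V + 8.2·(cos 48°, sin 48°) = (60.8, 14.3). Tangency of A1 to MT means the radius VM is perpendicular to MT, so MT runs along (−sin 48°, cos 48°); with |MT| = 13.0, T = (51.1, 23.0). Then |JT| = |T − J| = 56.1.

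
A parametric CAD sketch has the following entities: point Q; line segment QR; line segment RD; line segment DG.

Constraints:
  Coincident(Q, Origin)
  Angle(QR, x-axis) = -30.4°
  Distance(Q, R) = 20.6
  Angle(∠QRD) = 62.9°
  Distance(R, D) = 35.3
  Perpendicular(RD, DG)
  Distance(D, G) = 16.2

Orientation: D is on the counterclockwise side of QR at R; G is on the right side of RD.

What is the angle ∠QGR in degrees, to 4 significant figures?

28.47°

Q is at the origin; QR runs at -30.4° with length 20.6, so R = 20.6·(cos -30.4°, sin -30.4°) = (17.77, -10.42). ∠QRD = 62.9°, so RD runs at -30.4° + (180° − 62.9°) = 86.70° from the x-axis; with |RD| = 35.3, D = R + 35.3·(cos 86.70°, sin 86.70°) = (19.80, 24.82). The perpendicularity gives DG at right angles to RD; with |DG| = 16.2 on the right of RD, G = D + 16.2·(0.9983, -0.05756) = (35.97, 23.88). Then cos ∠QGR = GQ·GR / (|GQ||GR|), giving 28.47°.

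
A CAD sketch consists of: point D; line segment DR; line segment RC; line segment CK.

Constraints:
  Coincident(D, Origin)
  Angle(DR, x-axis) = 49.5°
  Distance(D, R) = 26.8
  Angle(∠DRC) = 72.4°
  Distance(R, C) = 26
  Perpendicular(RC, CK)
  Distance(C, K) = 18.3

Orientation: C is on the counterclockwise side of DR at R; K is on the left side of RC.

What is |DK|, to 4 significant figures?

19.31

D is at the origin; DR runs at 49.5° with length 26.8, so R = 26.8·(cos 49.5°, sin 49.5°) = (17.41, 20.38). ∠DRC = 72.4°, so RC runs at 49.5° + (180° − 72.4°) = 157.1° from the x-axis; with |RC| = 26.0, C = R + 26.0·(cos 157.1°, sin 157.1°) = (-6.546, 30.50). RC ⟂ CK; with |CK| = 18.3 on the left of RC, K = C + 18.3·(-0.3891, -0.9212) = (-13.67, 13.64). Then |DK| = |K − D| = 19.31.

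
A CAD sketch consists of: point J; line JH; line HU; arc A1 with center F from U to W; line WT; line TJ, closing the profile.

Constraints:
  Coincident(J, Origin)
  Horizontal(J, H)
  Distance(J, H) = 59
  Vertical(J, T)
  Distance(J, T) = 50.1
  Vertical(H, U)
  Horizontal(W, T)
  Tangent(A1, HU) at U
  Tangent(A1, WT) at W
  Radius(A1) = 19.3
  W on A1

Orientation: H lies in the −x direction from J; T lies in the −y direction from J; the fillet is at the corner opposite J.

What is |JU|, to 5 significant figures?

66.556

The virtual corner opposite J is at (-59.000, -50.100). The tangent condition forces FU to be normal to HU and since A1 is tangent to WT there, FW ⟂ WT, with radius 19.3, so the center F sits 19.3 in from both sides at F = (-39.700, -30.800). That places the tangent points at U = (-59.000, -30.800) on HU and W = (-39.700, -50.100) on WT. Then |JU| = |U − J| = 66.556.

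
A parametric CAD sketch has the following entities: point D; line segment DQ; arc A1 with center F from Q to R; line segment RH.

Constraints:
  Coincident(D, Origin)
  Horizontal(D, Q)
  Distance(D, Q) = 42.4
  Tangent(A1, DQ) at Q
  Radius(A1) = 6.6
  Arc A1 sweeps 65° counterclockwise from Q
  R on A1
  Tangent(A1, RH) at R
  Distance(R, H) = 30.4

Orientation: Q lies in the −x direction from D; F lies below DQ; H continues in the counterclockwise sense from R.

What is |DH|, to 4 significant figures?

68.79

D is at the origin; DQ is horizontal with |DQ| = 42.4 and Q on the −x side, so Q = (-42.40, 0.000). Tangency of A1 to DQ means the radius FQ is perpendicular to DQ, so F = Q + (0, -6.6) = (-42.40, -6.600). On A1, Q sits at bearing 90° from F; a 65° counterclockwise sweep puts R at bearing 155°, so R = F + 6.6·(cos 155°, sin 155°) = (-48.38, -3.811). A1 meets RH tangentially, so FR is at right angles to RH, so RH runs along (−sin 155°, cos 155°); with |RH| = 30.4, H = (-61.23, -31.36). Then |DH| = |H − D| = 68.79.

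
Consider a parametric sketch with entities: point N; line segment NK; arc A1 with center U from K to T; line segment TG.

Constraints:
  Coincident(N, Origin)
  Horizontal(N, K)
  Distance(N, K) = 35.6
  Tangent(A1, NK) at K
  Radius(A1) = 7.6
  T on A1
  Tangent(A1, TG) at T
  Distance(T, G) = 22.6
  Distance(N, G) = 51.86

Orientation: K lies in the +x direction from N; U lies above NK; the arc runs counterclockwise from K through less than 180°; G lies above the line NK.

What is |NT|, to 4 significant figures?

43.93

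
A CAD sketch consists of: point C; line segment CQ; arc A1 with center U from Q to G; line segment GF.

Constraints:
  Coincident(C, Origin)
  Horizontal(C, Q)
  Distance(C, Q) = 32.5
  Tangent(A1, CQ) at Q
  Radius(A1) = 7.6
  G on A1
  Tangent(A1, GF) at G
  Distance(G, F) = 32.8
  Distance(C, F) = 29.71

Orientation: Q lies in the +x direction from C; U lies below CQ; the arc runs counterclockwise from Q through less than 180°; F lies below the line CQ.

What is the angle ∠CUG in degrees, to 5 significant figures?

24.349°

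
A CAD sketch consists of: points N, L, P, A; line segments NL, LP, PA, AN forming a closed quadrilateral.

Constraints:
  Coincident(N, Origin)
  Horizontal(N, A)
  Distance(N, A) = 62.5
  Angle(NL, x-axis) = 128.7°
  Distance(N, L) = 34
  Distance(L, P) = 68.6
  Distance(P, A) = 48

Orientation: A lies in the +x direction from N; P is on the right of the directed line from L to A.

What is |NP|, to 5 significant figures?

34.607

Checks: |LP| = 68.60 ✓; |PA| = 48.00 ✓.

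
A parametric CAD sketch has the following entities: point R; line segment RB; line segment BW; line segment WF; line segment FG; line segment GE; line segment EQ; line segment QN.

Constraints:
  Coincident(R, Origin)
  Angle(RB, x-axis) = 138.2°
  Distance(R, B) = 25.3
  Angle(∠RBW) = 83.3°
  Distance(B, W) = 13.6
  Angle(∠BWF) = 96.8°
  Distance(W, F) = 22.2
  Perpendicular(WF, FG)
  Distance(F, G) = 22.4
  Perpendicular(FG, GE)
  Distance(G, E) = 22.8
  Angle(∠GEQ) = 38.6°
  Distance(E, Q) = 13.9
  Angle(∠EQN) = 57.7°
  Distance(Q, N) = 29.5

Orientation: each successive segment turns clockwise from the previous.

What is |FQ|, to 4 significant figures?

18.19

The perpendicularity gives GE at right angles to FG, so GE runs at 138.3°; with |GE| = 22.8, E = (-24.02, 9.549). ∠GEQ = 38.6° gives EQ at -3.100° from the x-axis; with |EQ| = 13.9, Q = (-10.14, 8.798). Then |FQ| = |Q − F| = 18.19.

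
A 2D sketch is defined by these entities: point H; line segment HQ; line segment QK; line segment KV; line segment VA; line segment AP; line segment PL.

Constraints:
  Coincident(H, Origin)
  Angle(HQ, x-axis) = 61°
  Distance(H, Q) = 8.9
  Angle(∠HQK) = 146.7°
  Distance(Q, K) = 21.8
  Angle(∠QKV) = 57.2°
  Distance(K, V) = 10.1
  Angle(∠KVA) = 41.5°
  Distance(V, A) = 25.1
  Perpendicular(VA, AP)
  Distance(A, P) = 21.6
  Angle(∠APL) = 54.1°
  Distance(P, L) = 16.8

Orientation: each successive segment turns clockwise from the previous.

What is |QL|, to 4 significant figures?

26.61

H is at the origin; HQ runs at 61.0° with length 8.9, so Q = (4.315, 7.784). ∠HQK = 146.7° gives QK at 27.70° from the x-axis; with |QK| = 21.8, K = (23.62, 17.92). ∠QKV = 57.2° gives KV at -95.10° from the x-axis; with |KV| = 10.1, V = (22.72, 7.858). ∠KVA = 41.5° gives VA at 126.4° from the x-axis; with |VA| = 25.1, A = (7.824, 28.06). VA is perpendicular to AP, so AP runs at 36.40°; with |AP| = 21.6, P = (25.21, 40.88). ∠APL = 54.1° gives PL at -89.50° from the x-axis; with |PL| = 16.8, L = (25.36, 24.08). Then |QL| = |L − Q| = 26.61.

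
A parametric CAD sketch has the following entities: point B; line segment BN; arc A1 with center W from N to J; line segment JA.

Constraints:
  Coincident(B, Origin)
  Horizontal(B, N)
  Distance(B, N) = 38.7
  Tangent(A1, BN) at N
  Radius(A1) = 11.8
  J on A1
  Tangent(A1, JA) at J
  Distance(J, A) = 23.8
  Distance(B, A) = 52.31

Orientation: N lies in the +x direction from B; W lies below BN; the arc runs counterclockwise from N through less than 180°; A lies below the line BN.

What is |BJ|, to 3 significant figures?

31.8

Checks: ∠(WN, NB) = 90.00° ✓; |WN| = 11.80 ✓; |WJ| = 11.80 ✓; ∠(WJ, JA) = 90.00° ✓; |JA| = 23.80 ✓; |BA| = 52.31 ✓.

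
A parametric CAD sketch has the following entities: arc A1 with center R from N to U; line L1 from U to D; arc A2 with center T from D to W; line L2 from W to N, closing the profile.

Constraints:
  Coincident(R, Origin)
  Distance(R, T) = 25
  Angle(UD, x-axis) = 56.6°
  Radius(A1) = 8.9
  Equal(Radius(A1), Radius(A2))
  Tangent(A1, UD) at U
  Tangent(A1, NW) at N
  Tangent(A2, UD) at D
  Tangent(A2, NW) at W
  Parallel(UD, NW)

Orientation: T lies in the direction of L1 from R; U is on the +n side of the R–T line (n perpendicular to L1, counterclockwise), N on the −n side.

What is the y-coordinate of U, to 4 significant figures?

4.899

R is at the origin and T lies 25.0 along u from R, so T = 25.0·u = (13.76, 20.87). Tangency of A1 to both parallel lines with radius 8.9 puts U and N at R ± 8.9·n: U = (-7.430, 4.899), N = (7.430, -4.899). So U.y = 4.899.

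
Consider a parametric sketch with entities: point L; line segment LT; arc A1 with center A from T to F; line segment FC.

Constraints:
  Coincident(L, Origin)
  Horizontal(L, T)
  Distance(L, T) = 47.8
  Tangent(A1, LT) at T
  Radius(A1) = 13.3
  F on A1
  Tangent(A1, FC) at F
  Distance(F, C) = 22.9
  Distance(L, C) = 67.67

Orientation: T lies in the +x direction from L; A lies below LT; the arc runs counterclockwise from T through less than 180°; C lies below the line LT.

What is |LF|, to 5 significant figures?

45.105

L is at the origin; LT is horizontal with |LT| = 47.8 and T on the +x side, so T = (47.800, 0.0000). Tangency of A1 to LT means the radius AT is perpendicular to LT, so A = T + (0, -13.3) = (47.800, -13.300). Since AF ⟂ FC (tangency), |AC| = √(13.3² + 22.9²) = 26.482 regardless of where F sits on A1. So C lies on both circle(L, 67.67) and circle(A, 26.482); the below-LT intersection is C = (55.570, -38.617). F is the foot of the tangent from C: F = (38.765, -23.060).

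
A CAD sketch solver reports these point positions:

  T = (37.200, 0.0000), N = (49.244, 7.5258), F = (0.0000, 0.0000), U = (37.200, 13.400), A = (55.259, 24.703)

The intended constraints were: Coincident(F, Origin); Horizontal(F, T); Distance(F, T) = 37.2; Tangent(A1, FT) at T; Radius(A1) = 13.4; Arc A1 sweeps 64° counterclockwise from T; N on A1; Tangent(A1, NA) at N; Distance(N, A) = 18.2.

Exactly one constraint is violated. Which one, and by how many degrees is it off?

Tangent(A1, NA) at N — off by 6.70°.

F = (0.00, 0.00) ✓; F.y = 0.00, T.y = 0.00 ✓; |FT| = 37.20 ✓; ∠(UT, TF) = 90.00° ✓; |UT| = 13.40 ✓; bearing(U→N) − bearing(U→T) = 64.00° ✓; |UN| = 13.40 ✓; ∠(UN, NA) = 83.30° ✗; |NA| = 18.20 ✓.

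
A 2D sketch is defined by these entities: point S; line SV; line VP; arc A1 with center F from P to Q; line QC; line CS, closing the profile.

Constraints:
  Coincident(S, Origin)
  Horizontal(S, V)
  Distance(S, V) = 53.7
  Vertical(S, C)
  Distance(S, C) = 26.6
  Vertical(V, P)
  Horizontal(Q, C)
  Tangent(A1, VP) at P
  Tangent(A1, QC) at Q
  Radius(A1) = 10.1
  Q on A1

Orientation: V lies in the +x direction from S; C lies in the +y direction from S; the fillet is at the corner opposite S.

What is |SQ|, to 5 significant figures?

51.074

The virtual corner opposite S is at (53.700, 26.600). The tangent condition forces FP to be normal to VP and tangency of A1 to QC means the radius FQ is perpendicular to QC, with radius 10.1, so the center F sits 10.1 in from both sides at F = (43.600, 16.500). That places the tangent points at P = (53.700, 16.500) on VP and Q = (43.600, 26.600) on QC. Then |SQ| = |Q − S| = 51.074.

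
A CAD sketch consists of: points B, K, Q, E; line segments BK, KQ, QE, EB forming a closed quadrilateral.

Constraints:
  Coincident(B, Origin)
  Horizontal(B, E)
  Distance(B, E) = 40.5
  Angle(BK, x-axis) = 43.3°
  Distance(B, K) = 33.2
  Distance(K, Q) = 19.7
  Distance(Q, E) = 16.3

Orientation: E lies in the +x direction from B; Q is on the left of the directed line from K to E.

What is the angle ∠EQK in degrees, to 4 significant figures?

101.8°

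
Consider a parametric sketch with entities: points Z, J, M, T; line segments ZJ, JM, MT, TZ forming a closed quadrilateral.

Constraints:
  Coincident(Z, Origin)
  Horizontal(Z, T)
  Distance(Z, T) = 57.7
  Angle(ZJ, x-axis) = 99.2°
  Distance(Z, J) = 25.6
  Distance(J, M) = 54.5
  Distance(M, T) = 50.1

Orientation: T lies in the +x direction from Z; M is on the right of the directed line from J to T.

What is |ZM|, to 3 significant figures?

29.8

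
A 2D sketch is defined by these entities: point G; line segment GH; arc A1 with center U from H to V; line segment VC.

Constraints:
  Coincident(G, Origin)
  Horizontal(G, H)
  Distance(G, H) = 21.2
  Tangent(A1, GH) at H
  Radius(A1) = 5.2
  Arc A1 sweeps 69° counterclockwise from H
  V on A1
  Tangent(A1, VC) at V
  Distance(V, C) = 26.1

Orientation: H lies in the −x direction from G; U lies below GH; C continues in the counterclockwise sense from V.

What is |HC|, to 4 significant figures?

31.13

On A1, H sits at bearing 90° from U; a 69° counterclockwise sweep puts V at bearing 159°, so V = U + 5.2·(cos 159°, sin 159°) = (-26.05, -3.336). A1 meets VC tangentially, so UV is at right angles to VC, so VC runs along (−sin 159°, cos 159°); with |VC| = 26.1, C = (-35.41, -27.70). Then |HC| = |C − H| = 31.13.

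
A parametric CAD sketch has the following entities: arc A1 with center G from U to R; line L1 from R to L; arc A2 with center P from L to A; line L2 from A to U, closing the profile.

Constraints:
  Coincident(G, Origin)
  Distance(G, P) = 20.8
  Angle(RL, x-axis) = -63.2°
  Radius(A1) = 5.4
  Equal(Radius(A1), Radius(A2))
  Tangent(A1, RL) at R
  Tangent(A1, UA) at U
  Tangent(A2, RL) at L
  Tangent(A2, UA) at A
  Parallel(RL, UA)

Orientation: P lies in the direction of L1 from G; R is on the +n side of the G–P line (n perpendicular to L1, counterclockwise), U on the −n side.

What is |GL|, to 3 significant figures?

21.5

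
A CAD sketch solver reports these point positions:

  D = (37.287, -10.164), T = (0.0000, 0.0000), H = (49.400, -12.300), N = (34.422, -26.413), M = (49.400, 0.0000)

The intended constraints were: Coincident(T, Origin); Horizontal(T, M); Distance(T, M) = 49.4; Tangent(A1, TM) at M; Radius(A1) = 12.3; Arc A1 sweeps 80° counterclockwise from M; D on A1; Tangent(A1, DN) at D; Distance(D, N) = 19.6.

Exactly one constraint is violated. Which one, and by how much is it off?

Distance(D, N) = 19.6 — off by 3.10.

T = (0.00, 0.00) ✓; T.y = 0.00, M.y = 0.00 ✓; |TM| = 49.40 ✓; ∠(HM, MT) = 90.00° ✓; |HM| = 12.30 ✓; bearing(H→D) − bearing(H→M) = 80.00° ✓; |HD| = 12.30 ✓; ∠(HD, DN) = 90.00° ✓; |DN| = 16.50 ✗.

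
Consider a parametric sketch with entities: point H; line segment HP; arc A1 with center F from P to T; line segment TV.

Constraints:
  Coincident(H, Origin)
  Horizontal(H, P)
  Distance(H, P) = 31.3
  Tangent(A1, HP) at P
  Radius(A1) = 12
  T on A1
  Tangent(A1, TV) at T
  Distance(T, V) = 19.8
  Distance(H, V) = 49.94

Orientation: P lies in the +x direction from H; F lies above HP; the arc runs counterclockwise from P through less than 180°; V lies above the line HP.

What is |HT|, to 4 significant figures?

45.52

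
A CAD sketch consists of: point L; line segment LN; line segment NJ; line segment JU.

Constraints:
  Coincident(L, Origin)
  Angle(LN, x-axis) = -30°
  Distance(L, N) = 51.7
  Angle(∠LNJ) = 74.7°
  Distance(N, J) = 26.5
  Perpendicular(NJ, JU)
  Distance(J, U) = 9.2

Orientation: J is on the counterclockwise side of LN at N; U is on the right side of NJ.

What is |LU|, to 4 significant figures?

60.45

L is at the origin; LN runs at -30.0° with length 51.7, so N = 51.7·(cos -30.0°, sin -30.0°) = (44.77, -25.85). ∠LNJ = 74.7°, so NJ runs at -30.0° + (180° − 74.7°) = 75.30° from the x-axis; with |NJ| = 26.5, J = N + 26.5·(cos 75.30°, sin 75.30°) = (51.50, -0.2174). The perpendicularity gives JU at right angles to NJ; with |JU| = 9.2 on the right of NJ, U = J + 9.2·(0.9673, -0.2538) = (60.40, -2.552). Then |LU| = |U − L| = 60.45.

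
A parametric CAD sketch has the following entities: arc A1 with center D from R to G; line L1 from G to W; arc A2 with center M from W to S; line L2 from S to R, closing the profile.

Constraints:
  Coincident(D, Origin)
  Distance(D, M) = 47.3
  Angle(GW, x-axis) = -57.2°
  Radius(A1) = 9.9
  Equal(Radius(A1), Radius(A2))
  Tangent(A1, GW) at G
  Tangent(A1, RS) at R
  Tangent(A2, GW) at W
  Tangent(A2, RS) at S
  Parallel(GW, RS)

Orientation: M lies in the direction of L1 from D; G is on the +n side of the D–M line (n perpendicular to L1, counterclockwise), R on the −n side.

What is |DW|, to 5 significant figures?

48.325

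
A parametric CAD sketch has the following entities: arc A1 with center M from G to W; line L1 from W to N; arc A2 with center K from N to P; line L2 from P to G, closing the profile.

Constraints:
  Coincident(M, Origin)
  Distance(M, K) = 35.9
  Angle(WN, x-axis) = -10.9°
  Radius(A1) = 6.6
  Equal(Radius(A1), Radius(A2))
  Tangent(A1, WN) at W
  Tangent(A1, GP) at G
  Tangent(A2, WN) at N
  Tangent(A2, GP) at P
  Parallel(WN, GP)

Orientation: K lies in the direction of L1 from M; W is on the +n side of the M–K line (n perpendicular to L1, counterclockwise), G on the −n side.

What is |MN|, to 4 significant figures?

36.50

The slot axis is L1's direction at -10.9°, so u = (cos -10.9°, sin -10.9°) = (0.9820, -0.1891) and n = (−sin -10.9°, cos -10.9°) = (0.1891, 0.9820). M is at the origin and K lies 35.9 along u from M, so K = 35.9·u = (35.25, -6.789). Tangency of A1 to both parallel lines with radius 6.6 puts W and G at M ± 6.6·n: W = (1.248, 6.481), G = (-1.248, -6.481). Equal radii place N and P the same way about K: N = K + 6.6·n = (36.50, -0.3076), P = K − 6.6·n = (34.00, -13.27). Then |MN| = |N − M| = 36.50.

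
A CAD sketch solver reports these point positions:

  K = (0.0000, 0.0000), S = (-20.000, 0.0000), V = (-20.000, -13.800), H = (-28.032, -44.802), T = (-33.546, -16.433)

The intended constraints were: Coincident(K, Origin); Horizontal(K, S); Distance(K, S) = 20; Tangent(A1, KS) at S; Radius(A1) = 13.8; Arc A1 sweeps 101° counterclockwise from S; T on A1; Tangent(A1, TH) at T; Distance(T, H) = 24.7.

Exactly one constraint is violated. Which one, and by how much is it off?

Distance(T, H) = 24.7 — off by 4.20.

K = (0.00, 0.00) ✓; K.y = 0.00, S.y = 0.00 ✓; |KS| = 20.00 ✓; ∠(VS, SK) = 90.00° ✓; |VS| = 13.80 ✓; bearing(V→T) − bearing(V→S) = 101.0° ✓; |VT| = 13.80 ✓; ∠(VT, TH) = 90.00° ✓; |TH| = 28.90 ✗.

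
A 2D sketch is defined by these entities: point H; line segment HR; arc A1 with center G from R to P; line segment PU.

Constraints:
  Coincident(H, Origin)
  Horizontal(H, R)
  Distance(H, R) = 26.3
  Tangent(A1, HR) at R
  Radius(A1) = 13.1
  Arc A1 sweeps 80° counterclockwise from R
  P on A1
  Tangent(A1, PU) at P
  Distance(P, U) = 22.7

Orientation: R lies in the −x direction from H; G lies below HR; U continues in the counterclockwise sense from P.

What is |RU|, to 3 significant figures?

37.2

H is at the origin; H and R share the same y with |HR| = 26.3 and R on the −x side, so R = (-26.3, 0.00). Since A1 is tangent to HR there, GR ⟂ HR, so G = R + (0, -13.1) = (-26.3, -13.1). On A1, R sits at bearing 90° from G; an 80° counterclockwise sweep puts P at bearing 170°, so P = G + 13.1·(cos 170°, sin 170°) = (-39.2, -10.8). Since A1 is tangent to PU there, GP ⟂ PU, so PU runs along (−sin 170°, cos 170°); with |PU| = 22.7, U = (-43.1, -33.2). Then |RU| = |U − R| = 37.2.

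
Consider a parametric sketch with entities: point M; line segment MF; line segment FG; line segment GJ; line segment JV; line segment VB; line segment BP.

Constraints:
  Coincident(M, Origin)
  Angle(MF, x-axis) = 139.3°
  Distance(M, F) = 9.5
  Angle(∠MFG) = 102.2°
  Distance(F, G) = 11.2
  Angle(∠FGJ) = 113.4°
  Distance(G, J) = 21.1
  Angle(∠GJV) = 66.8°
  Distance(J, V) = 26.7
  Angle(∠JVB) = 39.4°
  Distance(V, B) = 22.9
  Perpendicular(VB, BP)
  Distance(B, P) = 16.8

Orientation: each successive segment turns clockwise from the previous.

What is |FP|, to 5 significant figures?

27.711

M is at the origin; MF runs at 139.3° with length 9.5, so F = (-7.2023, 6.1949). ∠MFG = 102.2° gives FG at 61.500° from the x-axis; with |FG| = 11.2, G = (-1.8581, 16.038). ∠FGJ = 113.4° gives GJ at -5.1000° from the x-axis; with |GJ| = 21.1, J = (19.158, 14.162). ∠GJV = 66.8° gives JV at -118.30° from the x-axis; with |JV| = 26.7, V = (6.5002, -9.3467). ∠JVB = 39.4° gives VB at 101.10° from the x-axis; with |VB| = 22.9, B = (2.0915, 13.125). The perpendicularity gives BP at right angles to VB, so BP runs at 11.100°; with |BP| = 16.8, P = (18.577, 16.359). Then |FP| = |P − F| = 27.711.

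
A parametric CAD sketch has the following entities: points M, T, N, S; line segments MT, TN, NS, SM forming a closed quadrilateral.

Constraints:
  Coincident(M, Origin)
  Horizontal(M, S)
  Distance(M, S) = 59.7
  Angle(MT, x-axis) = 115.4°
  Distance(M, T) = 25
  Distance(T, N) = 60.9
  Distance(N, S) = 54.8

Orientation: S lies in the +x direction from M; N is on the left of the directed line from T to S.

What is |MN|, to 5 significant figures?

67.245

Checks: |TN| = 60.90 ✓; |NS| = 54.80 ✓.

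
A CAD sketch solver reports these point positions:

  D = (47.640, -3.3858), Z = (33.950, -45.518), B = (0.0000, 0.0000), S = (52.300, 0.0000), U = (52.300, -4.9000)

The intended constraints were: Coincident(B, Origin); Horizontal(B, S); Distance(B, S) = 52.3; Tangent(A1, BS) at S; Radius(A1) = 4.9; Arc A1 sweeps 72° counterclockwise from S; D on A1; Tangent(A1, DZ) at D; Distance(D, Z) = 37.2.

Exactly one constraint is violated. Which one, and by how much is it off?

Distance(D, Z) = 37.2 — off by 7.10.

B = (0.00, 0.00) ✓; B.y = 0.00, S.y = 0.00 ✓; |BS| = 52.30 ✓; ∠(US, SB) = 90.00° ✓; |US| = 4.900 ✓; bearing(U→D) − bearing(U→S) = 72.00° ✓; |UD| = 4.900 ✓; ∠(UD, DZ) = 90.00° ✓; |DZ| = 44.30 ✗.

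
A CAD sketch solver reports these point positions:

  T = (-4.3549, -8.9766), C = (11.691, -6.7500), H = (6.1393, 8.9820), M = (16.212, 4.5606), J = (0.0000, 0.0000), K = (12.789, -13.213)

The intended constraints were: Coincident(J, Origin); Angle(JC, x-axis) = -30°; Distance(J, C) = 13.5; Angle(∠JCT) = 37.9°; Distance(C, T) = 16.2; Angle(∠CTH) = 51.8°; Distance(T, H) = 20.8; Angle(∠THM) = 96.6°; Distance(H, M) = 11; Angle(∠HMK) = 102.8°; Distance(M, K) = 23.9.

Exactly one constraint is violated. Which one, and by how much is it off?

Distance(M, K) = 23.9 — off by 5.80.

J = (0.00, 0.00) ✓; JC at -30.00° ✓; |JC| = 13.50 ✓; ∠JCT = 37.90° ✓; |CT| = 16.20 ✓; ∠CTH = 51.80° ✓; |TH| = 20.80 ✓; ∠THM = 96.60° ✓; |HM| = 11.00 ✓; ∠HMK = 102.8° ✓; |MK| = 18.10 ✗.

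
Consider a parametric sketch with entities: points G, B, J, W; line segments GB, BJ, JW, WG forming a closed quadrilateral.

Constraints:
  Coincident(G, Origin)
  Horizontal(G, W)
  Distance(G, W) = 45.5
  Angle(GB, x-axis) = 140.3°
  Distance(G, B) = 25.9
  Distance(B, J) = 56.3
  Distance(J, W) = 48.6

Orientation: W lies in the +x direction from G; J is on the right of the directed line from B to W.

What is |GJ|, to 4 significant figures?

33.06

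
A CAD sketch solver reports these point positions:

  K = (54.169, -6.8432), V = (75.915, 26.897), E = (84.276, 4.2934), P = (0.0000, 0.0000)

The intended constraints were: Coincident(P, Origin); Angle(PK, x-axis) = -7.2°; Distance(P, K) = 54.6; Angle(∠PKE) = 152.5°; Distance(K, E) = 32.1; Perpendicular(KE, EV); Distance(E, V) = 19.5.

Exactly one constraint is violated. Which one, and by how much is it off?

Distance(E, V) = 19.5 — off by 4.60.

P = (0.00, 0.00) ✓; PK at -7.200° ✓; |PK| = 54.60 ✓; ∠PKE = 152.5° ✓; |KE| = 32.10 ✓; ∠(KE, EV) = 90.00° ✓; |EV| = 24.10 ✗.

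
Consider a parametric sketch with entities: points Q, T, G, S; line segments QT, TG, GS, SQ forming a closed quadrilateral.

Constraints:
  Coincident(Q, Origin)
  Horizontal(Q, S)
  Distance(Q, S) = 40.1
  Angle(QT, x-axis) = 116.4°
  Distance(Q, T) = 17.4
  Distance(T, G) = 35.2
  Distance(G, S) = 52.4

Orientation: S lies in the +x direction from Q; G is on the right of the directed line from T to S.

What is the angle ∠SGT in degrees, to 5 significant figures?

66.795°

Checks: |TG| = 35.20 ✓; |GS| = 52.40 ✓.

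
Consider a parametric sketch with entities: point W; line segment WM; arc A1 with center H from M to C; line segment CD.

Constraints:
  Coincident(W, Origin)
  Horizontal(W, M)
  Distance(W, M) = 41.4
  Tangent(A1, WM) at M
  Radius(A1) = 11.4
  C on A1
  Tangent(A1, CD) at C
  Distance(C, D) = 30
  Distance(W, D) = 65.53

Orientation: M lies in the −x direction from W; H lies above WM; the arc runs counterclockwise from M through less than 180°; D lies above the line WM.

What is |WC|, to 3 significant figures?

37.0

W is at the origin; W and M share the same y with |WM| = 41.4 and M on the −x side, so M = (-41.4, 0.00). Tangency of A1 to WM means the radius HM is perpendicular to WM, so H = M + (0, 11.4) = (-41.4, 11.4). Since HC ⟂ CD (tangency), |HD| = √(11.4² + 30.0²) = 32.1 regardless of where C sits on A1. So D lies on both circle(W, 65.53) and circle(H, 32.1); the above-WM intersection is D = (-50.0, 42.3). C is the foot of the tangent from D: C = (-32.2, 18.2).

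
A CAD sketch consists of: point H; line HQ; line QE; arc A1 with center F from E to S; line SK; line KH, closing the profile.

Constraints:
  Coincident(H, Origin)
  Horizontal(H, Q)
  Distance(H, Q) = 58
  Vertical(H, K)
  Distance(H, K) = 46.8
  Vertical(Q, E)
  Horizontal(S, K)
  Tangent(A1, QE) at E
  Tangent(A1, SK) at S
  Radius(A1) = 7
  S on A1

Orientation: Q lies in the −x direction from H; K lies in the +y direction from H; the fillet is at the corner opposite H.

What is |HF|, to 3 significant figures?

64.7

H is at the origin; H and Q share the same y with |HQ| = 58.0 and Q on the −x side, so Q = (-58.0, 0.00). HK is vertical with |HK| = 46.8 and K on the +y side, so K = (0.00, 46.8). The virtual corner opposite H is at (-58.0, 46.8). Since A1 is tangent to QE there, FE ⟂ QE and A1 meets SK tangentially, so FS is at right angles to SK, with radius 7.0, so the center F sits 7.0 in from both sides at F = (-51.0, 39.8). Then |HF| = |F − H| = 64.7.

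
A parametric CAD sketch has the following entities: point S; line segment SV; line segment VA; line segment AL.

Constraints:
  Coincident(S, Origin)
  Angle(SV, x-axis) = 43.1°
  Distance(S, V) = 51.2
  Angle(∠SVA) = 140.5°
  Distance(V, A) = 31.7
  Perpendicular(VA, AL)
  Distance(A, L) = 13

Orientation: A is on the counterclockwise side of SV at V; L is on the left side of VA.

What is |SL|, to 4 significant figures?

73.85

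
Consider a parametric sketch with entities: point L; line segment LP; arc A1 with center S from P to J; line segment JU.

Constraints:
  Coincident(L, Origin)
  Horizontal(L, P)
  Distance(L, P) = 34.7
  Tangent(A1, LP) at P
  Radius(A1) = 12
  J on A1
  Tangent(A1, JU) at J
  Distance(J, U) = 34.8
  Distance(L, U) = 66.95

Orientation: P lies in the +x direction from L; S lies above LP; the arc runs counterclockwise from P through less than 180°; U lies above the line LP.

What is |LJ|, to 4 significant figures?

48.05

L is at the origin; L and P share the same y with |LP| = 34.7 and P on the +x side, so P = (34.70, 0.000). Tangency of A1 to LP means the radius SP is perpendicular to LP, so S = P + (0, 12) = (34.70, 12.00). Since SJ ⟂ JU (tangency), |SU| = √(12.0² + 34.8²) = 36.81 regardless of where J sits on A1. So U lies on both circle(L, 66.95) and circle(S, 36.81); the above-LP intersection is U = (48.54, 46.11). J is the foot of the tangent from U: J = (46.68, 11.36).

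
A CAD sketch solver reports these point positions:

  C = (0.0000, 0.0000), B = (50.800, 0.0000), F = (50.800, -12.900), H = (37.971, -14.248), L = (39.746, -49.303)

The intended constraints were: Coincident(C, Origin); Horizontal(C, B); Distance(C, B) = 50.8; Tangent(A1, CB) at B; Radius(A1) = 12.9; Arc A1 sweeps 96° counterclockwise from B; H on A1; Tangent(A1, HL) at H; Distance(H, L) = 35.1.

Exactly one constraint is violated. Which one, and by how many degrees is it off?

Tangent(A1, HL) at H — off by 3.10°.

C = (0.00, 0.00) ✓; C.y = 0.00, B.y = 0.00 ✓; |CB| = 50.80 ✓; ∠(FB, BC) = 90.00° ✓; |FB| = 12.90 ✓; bearing(F→H) − bearing(F→B) = 96.00° ✓; |FH| = 12.90 ✓; ∠(FH, HL) = 93.10° ✗; |HL| = 35.10 ✓.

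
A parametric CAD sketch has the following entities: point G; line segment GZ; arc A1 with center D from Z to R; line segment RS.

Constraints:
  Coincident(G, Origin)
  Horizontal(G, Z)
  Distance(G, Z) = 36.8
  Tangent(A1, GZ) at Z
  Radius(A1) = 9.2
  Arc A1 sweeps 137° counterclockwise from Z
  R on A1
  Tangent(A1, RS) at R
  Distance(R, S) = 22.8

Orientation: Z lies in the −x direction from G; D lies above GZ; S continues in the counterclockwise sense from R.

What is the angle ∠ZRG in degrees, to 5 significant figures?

83.944°

G is at the origin; G and Z share the same y with |GZ| = 36.8 and Z on the −x side, so Z = (-36.800, 0.0000). Since A1 is tangent to GZ there, DZ ⟂ GZ, so D = Z + (0, 9.2) = (-36.800, 9.2000). On A1, Z sits at bearing -90° from D; a 137° counterclockwise sweep puts R at bearing 47°, so R = D + 9.2·(cos 47°, sin 47°) = (-30.526, 15.928). Then cos ∠ZRG = RZ·RG / (|RZ||RG|), giving 83.944°.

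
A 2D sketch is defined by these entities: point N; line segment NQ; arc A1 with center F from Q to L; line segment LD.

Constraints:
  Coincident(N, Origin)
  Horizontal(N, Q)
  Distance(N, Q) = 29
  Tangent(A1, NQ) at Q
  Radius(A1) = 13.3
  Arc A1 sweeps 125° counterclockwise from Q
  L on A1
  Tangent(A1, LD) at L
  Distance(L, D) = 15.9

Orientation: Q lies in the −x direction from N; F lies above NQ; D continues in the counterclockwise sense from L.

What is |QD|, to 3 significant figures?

34.0

N is at the origin; NQ is horizontal with |NQ| = 29.0 and Q on the −x side, so Q = (-29.0, 0.00). A1 meets NQ tangentially, so FQ is at right angles to NQ, so F = Q + (0, 13.3) = (-29.0, 13.3). On A1, Q sits at bearing -90° from F; a 125° counterclockwise sweep puts L at bearing 35°, so L = F + 13.3·(cos 35°, sin 35°) = (-18.1, 20.9). A1 meets LD tangentially, so FL is at right angles to LD, so LD runs along (−sin 35°, cos 35°); with |LD| = 15.9, D = (-27.2, 34.0). Then |QD| = |D − Q| = 34.0.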